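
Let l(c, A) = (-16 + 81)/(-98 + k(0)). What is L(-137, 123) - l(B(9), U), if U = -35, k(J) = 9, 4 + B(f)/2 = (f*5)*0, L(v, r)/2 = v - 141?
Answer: -49419/89 ≈ -555.27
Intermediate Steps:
L(v, r) = -282 + 2*v (L(v, r) = 2*(v - 141) = 2*(-141 + v) = -282 + 2*v)
B(f) = -8 (B(f) = -8 + 2*((f*5)*0) = -8 + 2*((5*f)*0) = -8 + 2*0 = -8 + 0 = -8)
l(c, A) = -65/89 (l(c, A) = (-16 + 81)/(-98 + 9) = 65/(-89) = 65*(-1/89) = -65/89)
L(-137, 123) - l(B(9), U) = (-282 + 2*(-137)) - 1*(-65/89) = (-282 - 274) + 65/89 = -556 + 65/89 = -49419/89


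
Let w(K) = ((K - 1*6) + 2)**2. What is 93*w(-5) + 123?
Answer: 7656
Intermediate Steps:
w(K) = (-4 + K)**2 (w(K) = ((K - 6) + 2)**2 = ((-6 + K) + 2)**2 = (-4 + K)**2)
93*w(-5) + 123 = 93*(-4 - 5)**2 + 123 = 93*(-9)**2 + 123 = 93*81 + 123 = 7533 + 123 = 7656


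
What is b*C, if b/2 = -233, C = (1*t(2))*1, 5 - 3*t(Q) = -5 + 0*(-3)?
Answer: -4660/3 ≈ -1553.3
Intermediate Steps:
t(Q) = 10/3 (t(Q) = 5/3 - (-5 + 0*(-3))/3 = 5/3 - (-5 + 0)/3 = 5/3 - ⅓*(-5) = 5/3 + 5/3 = 10/3)
C = 10/3 (C = (1*(10/3))*1 = (10/3)*1 = 10/3 ≈ 3.3333)
b = -466 (b = 2*(-233) = -466)
b*C = -466*10/3 = -4660/3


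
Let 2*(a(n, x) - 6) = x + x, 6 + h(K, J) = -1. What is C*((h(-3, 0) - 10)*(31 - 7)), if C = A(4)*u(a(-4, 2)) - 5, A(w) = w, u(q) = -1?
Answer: 3672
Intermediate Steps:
h(K, J) = -7 (h(K, J) = -6 - 1 = -7)
a(n, x) = 6 + x (a(n, x) = 6 + (x + x)/2 = 6 + (2*x)/2 = 6 + x)
C = -9 (C = 4*(-1) - 5 = -4 - 5 = -9)
C*((h(-3, 0) - 10)*(31 - 7)) = -9*(-7 - 10)*(31 - 7) = -(-153)*24 = -9*(-408) = 3672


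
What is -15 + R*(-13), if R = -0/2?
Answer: -15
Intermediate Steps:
R = 0 (R = -0/2 = -7*0 = 0)
-15 + R*(-13) = -15 + 0*(-13) = -15 + 0 = -15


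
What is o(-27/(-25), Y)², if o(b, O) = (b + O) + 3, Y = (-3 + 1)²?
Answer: 40804/625 ≈ 65.286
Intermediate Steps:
Y = 4 (Y = (-2)² = 4)
o(b, O) = 3 + O + b (o(b, O) = (O + b) + 3 = 3 + O + b)
o(-27/(-25), Y)² = (3 + 4 - 27/(-25))² = (3 + 4 - 27*(-1/25))² = (3 + 4 + 27/25)² = (202/25)² = 40804/625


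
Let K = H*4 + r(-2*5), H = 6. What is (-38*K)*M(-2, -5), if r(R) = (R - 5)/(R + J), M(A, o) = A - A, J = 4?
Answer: 0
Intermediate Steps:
M(A, o) = 0
r(R) = (-5 + R)/(4 + R) (r(R) = (R - 5)/(R + 4) = (-5 + R)/(4 + R))
K = 53/2 (K = 6*4 + (-5 - 2*5)/(4 - 2*5) = 24 + (-5 - 10)/(4 - 10) = 24 - 15/(-6) = 24 - 1/6*(-15) = 24 + 5/2 = 53/2 ≈ 26.500)
(-38*K)*M(-2, -5) = -38*53/2*0 = -1007*0 = 0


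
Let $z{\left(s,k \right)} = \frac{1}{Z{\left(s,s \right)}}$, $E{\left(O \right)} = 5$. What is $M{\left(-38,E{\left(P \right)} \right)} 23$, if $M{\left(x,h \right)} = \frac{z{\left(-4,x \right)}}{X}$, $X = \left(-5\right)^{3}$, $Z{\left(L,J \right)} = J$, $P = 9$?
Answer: $\frac{23}{500} \approx 0.046$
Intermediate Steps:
$z{\left(s,k \right)} = \frac{1}{s}$
$X = -125$
$M{\left(x,h \right)} = \frac{1}{500}$ ($M{\left(x,h \right)} = \frac{1}{\left(-4\right) \left(-125\right)} = \left(- \frac{1}{4}\right) \left(- \frac{1}{125}\right) = \frac{1}{500}$)
$M{\left(-38,E{\left(P \right)} \right)} 23 = \frac{1}{500} \cdot 23 = \frac{23}{500}$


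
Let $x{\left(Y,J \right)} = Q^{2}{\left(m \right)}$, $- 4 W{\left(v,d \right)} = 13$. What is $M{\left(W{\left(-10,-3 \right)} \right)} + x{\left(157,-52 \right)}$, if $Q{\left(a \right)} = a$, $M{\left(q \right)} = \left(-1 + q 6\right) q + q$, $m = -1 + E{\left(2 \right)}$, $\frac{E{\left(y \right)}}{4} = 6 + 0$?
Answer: $\frac{4739}{8} \approx 592.38$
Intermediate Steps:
$W{\left(v,d \right)} = - \frac{13}{4}$ ($W{\left(v,d \right)} = \left(- \frac{1}{4}\right) 13 = - \frac{13}{4}$)
$E{\left(y \right)} = 24$ ($E{\left(y \right)} = 4 \left(6 + 0\right) = 4 \cdot 6 = 24$)
$m = 23$ ($m = -1 + 24 = 23$)
$M{\left(q \right)} = q + q \left(-1 + 6 q\right)$ ($M{\left(q \right)} = \left(-1 + 6 q\right) q + q = q \left(-1 + 6 q\right) + q = q + q \left(-1 + 6 q\right)$)
$x{\left(Y,J \right)} = 529$ ($x{\left(Y,J \right)} = 23^{2} = 529$)
$M{\left(W{\left(-10,-3 \right)} \right)} + x{\left(157,-52 \right)} = 6 \left(- \frac{13}{4}\right)^{2} + 529 = 6 \cdot \frac{169}{16} + 529 = \frac{507}{8} + 529 = \frac{4739}{8}$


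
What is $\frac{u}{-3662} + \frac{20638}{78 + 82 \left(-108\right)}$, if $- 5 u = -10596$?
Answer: $- \frac{117723367}{40181295} \approx -2.9298$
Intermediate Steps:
$u = \frac{10596}{5}$ ($u = \left(- \frac{1}{5}\right) \left(-10596\right) = \frac{10596}{5} \approx 2119.2$)
$\frac{u}{-3662} + \frac{20638}{78 + 82 \left(-108\right)} = \frac{10596}{5 \left(-3662\right)} + \frac{20638}{78 + 82 \left(-108\right)} = \frac{10596}{5} \left(- \frac{1}{3662}\right) + \frac{20638}{78 - 8856} = - \frac{5298}{9155} + \frac{20638}{-8778} = - \frac{5298}{9155} + 20638 \left(- \frac{1}{8778}\right) = - \frac{5298}{9155} - \frac{10319}{4389} = - \frac{117723367}{40181295}$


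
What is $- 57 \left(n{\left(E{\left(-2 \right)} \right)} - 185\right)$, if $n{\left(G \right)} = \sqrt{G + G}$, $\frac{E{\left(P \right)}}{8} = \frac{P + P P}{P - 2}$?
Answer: $10545 - 114 i \sqrt{2} \approx 10545.0 - 161.22 i$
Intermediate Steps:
$E{\left(P \right)} = \frac{8 \left(P + P^{2}\right)}{-2 + P}$ ($E{\left(P \right)} = 8 \frac{P + P P}{P - 2} = 8 \frac{P + P^{2}}{-2 + P} = \frac{8 \left(P + P^{2}\right)}{-2 + P}$)
$n{\left(G \right)} = \sqrt{2} \sqrt{G}$ ($n{\left(G \right)} = \sqrt{2 G} = \sqrt{2} \sqrt{G}$)
$- 57 \left(n{\left(E{\left(-2 \right)} \right)} - 185\right) = - 57 \left(\sqrt{2} \sqrt{8 \left(-2\right) \frac{1}{-2 - 2} \left(1 - 2\right)} - 185\right) = - 57 \left(\sqrt{2} \sqrt{8 \left(-2\right) \frac{1}{-4} \left(-1\right)} - 185\right) = - 57 \left(\sqrt{2} \sqrt{8 \left(-2\right) \left(- \frac{1}{4}\right) \left(-1\right)} - 185\right) = - 57 \left(\sqrt{2} \sqrt{-4} - 185\right) = - 57 \left(\sqrt{2} \cdot 2 i - 185\right) = - 57 \left(2 i \sqrt{2} - 185\right) = - 57 \left(-185 + 2 i \sqrt{2}\right) = 10545 - 114 i \sqrt{2}$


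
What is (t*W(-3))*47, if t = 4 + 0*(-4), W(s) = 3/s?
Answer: -188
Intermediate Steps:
t = 4 (t = 4 + 0 = 4)
(t*W(-3))*47 = (4*(3/(-3)))*47 = (4*(3*(-⅓)))*47 = (4*(-1))*47 = -4*47 = -188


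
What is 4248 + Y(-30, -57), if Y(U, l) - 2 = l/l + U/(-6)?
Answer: 4256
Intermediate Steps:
Y(U, l) = 3 - U/6 (Y(U, l) = 2 + (l/l + U/(-6)) = 2 + (1 + U*(-1/6)) = 2 + (1 - U/6) = 3 - U/6)
4248 + Y(-30, -57) = 4248 + (3 - 1/6*(-30)) = 4248 + (3 + 5) = 4248 + 8 = 4256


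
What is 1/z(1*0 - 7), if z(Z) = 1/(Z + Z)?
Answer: -14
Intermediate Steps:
z(Z) = 1/(2*Z)
1/z(1*0 - 7) = 1/(1/(2*(1*0 - 7))) = 1/(1/(2*(0 - 7))) = 1/((½)/(-7)) = 1/((½)*(-⅐)) = 1/(-1/14) = -14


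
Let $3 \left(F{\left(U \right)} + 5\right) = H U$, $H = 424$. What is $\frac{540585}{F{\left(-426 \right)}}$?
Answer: $- \frac{180195}{20071} \approx -8.9779$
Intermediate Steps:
$F{\left(U \right)} = -5 + \frac{424 U}{3}$
$\frac{540585}{F{\left(-426 \right)}} = \frac{540585}{-5 + \frac{424}{3} \left(-426\right)} = \frac{540585}{-5 - 60208} = \frac{540585}{-60213} = 540585 \left(- \frac{1}{60213}\right) = - \frac{180195}{20071}$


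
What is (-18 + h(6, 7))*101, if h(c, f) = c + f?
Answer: -505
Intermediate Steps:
(-18 + h(6, 7))*101 = (-18 + (6 + 7))*101 = (-18 + 13)*101 = -5*101 = -505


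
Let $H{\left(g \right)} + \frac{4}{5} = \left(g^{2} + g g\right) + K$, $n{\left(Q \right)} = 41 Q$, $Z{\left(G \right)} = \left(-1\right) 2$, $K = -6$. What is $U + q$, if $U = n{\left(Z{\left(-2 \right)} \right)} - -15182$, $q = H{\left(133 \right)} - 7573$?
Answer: $\frac{214491}{5} \approx 42898.0$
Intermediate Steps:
$Z{\left(G \right)} = -2$
$H{\left(g \right)} = - \frac{34}{5} + 2 g^{2}$ ($H{\left(g \right)} = - \frac{4}{5} - \left(6 - g^{2} - g g\right) = - \frac{4}{5} + \left(\left(g^{2} + g^{2}\right) - 6\right) = - \frac{4}{5} + \left(2 g^{2} - 6\right) = - \frac{4}{5} + \left(-6 + 2 g^{2}\right) = - \frac{34}{5} + 2 g^{2}$)
$q = \frac{138991}{5}$ ($q = \left(- \frac{34}{5} + 2 \cdot 133^{2}\right) - 7573 = \left(- \frac{34}{5} + 2 \cdot 17689\right) - 7573 = \left(- \frac{34}{5} + 35378\right) - 7573 = \frac{176856}{5} - 7573 = \frac{138991}{5} \approx 27798.0$)
$U = 15100$ ($U = 41 \left(-2\right) - -15182 = -82 + 15182 = 15100$)
$U + q = 15100 + \frac{138991}{5} = \frac{214491}{5}$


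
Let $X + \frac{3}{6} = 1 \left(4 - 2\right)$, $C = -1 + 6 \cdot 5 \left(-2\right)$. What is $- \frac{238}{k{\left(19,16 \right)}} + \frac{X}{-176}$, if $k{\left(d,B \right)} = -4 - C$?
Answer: $- \frac{83947}{20064} \approx -4.184$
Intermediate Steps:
$C = -61$ ($C = -1 + 30 \left(-2\right) = -1 - 60 = -61$)
$k{\left(d,B \right)} = 57$ ($k{\left(d,B \right)} = -4 - -61 = -4 + 61 = 57$)
$X = \frac{3}{2}$ ($X = - \frac{1}{2} + 1 \left(4 - 2\right) = - \frac{1}{2} + 1 \cdot 2 = - \frac{1}{2} + 2 = \frac{3}{2} \approx 1.5$)
$- \frac{238}{k{\left(19,16 \right)}} + \frac{X}{-176} = - \frac{238}{57} + \frac{3}{2 \left(-176\right)} = \left(-238\right) \frac{1}{57} + \frac{3}{2} \left(- \frac{1}{176}\right) = - \frac{238}{57} - \frac{3}{352} = - \frac{83947}{20064}$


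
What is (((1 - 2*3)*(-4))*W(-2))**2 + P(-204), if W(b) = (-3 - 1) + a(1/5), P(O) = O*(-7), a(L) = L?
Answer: 7204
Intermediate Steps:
P(O) = -7*O
W(b) = -19/5 (W(b) = (-3 - 1) + 1/5 = -4 + 1/5 = -19/5)
(((1 - 2*3)*(-4))*W(-2))**2 + P(-204) = (((1 - 2*3)*(-4))*(-19/5))**2 - 7*(-204) = (((1 - 6)*(-4))*(-19/5))**2 + 1428 = (-5*(-4)*(-19/5))**2 + 1428 = (20*(-19/5))**2 + 1428 = (-76)**2 + 1428 = 5776 + 1428 = 7204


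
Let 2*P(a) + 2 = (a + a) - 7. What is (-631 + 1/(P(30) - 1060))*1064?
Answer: -1389095624/2069 ≈ -6.7139e+5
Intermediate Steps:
P(a) = -9/2 + a (P(a) = -1 + ((a + a) - 7)/2 = -1 + (2*a - 7)/2 = -1 + (-7 + 2*a)/2 = -1 + (-7/2 + a) = -9/2 + a)
(-631 + 1/(P(30) - 1060))*1064 = (-631 + 1/((-9/2 + 30) - 1060))*1064 = (-631 + 1/(51/2 - 1060))*1064 = (-631 + 1/(-2069/2))*1064 = (-631 - 2/2069)*1064 = -1305541/2069*1064 = -1389095624/2069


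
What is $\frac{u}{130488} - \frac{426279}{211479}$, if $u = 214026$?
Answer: $- \frac{575682761}{1533081764} \approx -0.37551$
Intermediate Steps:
$\frac{u}{130488} - \frac{426279}{211479} = \frac{214026}{130488} - \frac{426279}{211479} = 214026 \cdot \frac{1}{130488} - \frac{142093}{70493} = \frac{35671}{21748} - \frac{142093}{70493} = - \frac{575682761}{1533081764}$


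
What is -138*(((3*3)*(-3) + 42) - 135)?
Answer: 16560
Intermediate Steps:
-138*(((3*3)*(-3) + 42) - 135) = -138*((9*(-3) + 42) - 135) = -138*((-27 + 42) - 135) = -138*(15 - 135) = -138*(-120) = 16560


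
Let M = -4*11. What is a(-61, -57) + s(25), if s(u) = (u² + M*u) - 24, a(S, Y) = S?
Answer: -560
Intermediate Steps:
M = -44
s(u) = -24 + u² - 44*u (s(u) = (u² - 44*u) - 24 = -24 + u² - 44*u)
a(-61, -57) + s(25) = -61 + (-24 + 25² - 44*25) = -61 + (-24 + 625 - 1100) = -61 - 499 = -560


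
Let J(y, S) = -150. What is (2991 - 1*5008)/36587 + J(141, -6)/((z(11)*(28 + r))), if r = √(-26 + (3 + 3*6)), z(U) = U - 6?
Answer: (-2017*√5 + 1154086*I)/(36587*(√5 - 28*I)) ≈ -1.1198 + 0.085022*I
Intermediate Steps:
z(U) = -6 + U
r = I*√5 (r = √(-26 + (3 + 18)) = √(-26 + 21) = √(-5) = I*√5 ≈ 2.2361*I)
(2991 - 1*5008)/36587 + J(141, -6)/((z(11)*(28 + r))) = (2991 - 1*5008)/36587 - 150*1/((-6 + 11)*(28 + I*√5)) = (2991 - 5008)*(1/36587) - 150*1/(5*(28 + I*√5)) = -2017*1/36587 - 150/(140 + 5*I*√5) = -2017/36587 - 150/(140 + 5*I*√5)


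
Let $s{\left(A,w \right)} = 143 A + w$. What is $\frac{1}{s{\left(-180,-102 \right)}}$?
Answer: $- \frac{1}{25842} \approx -3.8697 \cdot 10^{-5}$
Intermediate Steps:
$s{\left(A,w \right)} = w + 143 A$
$\frac{1}{s{\left(-180,-102 \right)}} = \frac{1}{-102 + 143 \left(-180\right)} = \frac{1}{-102 - 25740} = \frac{1}{-25842} = - \frac{1}{25842}$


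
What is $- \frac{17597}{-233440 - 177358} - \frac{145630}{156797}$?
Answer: $- \frac{57065355931}{64411894006} \approx -0.88594$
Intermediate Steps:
$- \frac{17597}{-233440 - 177358} - \frac{145630}{156797} = - \frac{17597}{-410798} - \frac{145630}{156797} = \left(-17597\right) \left(- \frac{1}{410798}\right) - \frac{145630}{156797} = \frac{17597}{410798} - \frac{145630}{156797} = - \frac{57065355931}{64411894006}$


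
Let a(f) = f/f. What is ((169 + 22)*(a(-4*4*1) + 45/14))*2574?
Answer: 14503203/7 ≈ 2.0719e+6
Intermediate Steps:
a(f) = 1
((169 + 22)*(a(-4*4*1) + 45/14))*2574 = ((169 + 22)*(1 + 45/14))*2574 = (191*(1 + 45*(1/14)))*2574 = (191*(1 + 45/14))*2574 = (191*(59/14))*2574 = (11269/14)*2574 = 14503203/7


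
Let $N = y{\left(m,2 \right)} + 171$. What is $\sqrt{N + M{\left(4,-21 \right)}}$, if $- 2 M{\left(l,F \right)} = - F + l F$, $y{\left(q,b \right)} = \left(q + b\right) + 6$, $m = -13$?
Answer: $\frac{\sqrt{790}}{2} \approx 14.053$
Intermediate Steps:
$y{\left(q,b \right)} = 6 + b + q$ ($y{\left(q,b \right)} = \left(b + q\right) + 6 = 6 + b + q$)
$N = 166$ ($N = \left(6 + 2 - 13\right) + 171 = -5 + 171 = 166$)
$M{\left(l,F \right)} = \frac{F}{2} - \frac{F l}{2}$ ($M{\left(l,F \right)} = - \frac{- F + l F}{2} = - \frac{- F + F l}{2} = \frac{F}{2} - \frac{F l}{2}$)
$\sqrt{N + M{\left(4,-21 \right)}} = \sqrt{166 + \frac{1}{2} \left(-21\right) \left(1 - 4\right)} = \sqrt{166 + \frac{1}{2} \left(-21\right) \left(-3\right)} = \sqrt{166 + \frac{63}{2}} = \sqrt{\frac{395}{2}} = \frac{\sqrt{790}}{2}$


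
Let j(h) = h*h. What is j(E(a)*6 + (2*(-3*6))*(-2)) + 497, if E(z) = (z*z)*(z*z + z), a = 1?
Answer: 7553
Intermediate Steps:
E(z) = z²*(z + z²) (E(z) = z²*(z² + z) = z²*(z + z²))
j(h) = h²
j(E(a)*6 + (2*(-3*6))*(-2)) + 497 = ((1³*(1 + 1))*6 + (2*(-3*6))*(-2))² + 497 = ((1*2)*6 + (2*(-18))*(-2))² + 497 = (2*6 - 36*(-2))² + 497 = (12 + 72)² + 497 = 84² + 497 = 7056 + 497 = 7553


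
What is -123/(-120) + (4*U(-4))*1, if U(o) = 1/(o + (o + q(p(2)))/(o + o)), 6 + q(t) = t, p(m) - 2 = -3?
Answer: -419/840 ≈ -0.49881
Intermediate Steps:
p(m) = -1 (p(m) = 2 - 3 = -1)
q(t) = -6 + t
U(o) = 1/(o + (-7 + o)/(2*o)) (U(o) = 1/(o + (o + (-6 - 1))/(o + o)) = 1/(o + (o - 7)/((2*o))) = 1/(o + (-7 + o)*(1/(2*o))) = 1/(o + (-7 + o)/(2*o)))
-123/(-120) + (4*U(-4))*1 = -123/(-120) + (4*(2*(-4)/(-7 - 4 + 2*(-4)²)))*1 = -123*(-1/120) + (4*(2*(-4)/(-7 - 4 + 2*16)))*1 = 41/40 + (4*(2*(-4)/(-7 - 4 + 32)))*1 = 41/40 + (4*(2*(-4)/21))*1 = 41/40 + (4*(2*(-4)*(1/21)))*1 = 41/40 + (4*(-8/21))*1 = 41/40 - 32/21*1 = 41/40 - 32/21 = -419/840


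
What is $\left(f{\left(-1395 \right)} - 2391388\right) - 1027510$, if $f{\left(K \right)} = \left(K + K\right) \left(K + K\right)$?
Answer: $4365202$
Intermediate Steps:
$f{\left(K \right)} = 4 K^{2}$ ($f{\left(K \right)} = 2 K 2 K = 4 K^{2}$)
$\left(f{\left(-1395 \right)} - 2391388\right) - 1027510 = \left(4 \left(-1395\right)^{2} - 2391388\right) - 1027510 = \left(4 \cdot 1946025 - 2391388\right) - 1027510 = \left(7784100 - 2391388\right) - 1027510 = 5392712 - 1027510 = 4365202$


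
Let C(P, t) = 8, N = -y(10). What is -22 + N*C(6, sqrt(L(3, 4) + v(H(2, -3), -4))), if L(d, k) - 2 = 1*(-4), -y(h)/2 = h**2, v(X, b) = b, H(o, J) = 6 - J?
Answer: 1578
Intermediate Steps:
y(h) = -2*h**2
L(d, k) = -2 (L(d, k) = 2 + 1*(-4) = 2 - 4 = -2)
N = 200 (N = -(-2)*10**2 = -(-2)*100 = -1*(-200) = 200)
-22 + N*C(6, sqrt(L(3, 4) + v(H(2, -3), -4))) = -22 + 200*8 = -22 + 1600 = 1578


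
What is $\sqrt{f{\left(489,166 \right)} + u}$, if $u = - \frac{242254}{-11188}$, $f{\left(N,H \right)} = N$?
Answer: $\frac{19 \sqrt{44265322}}{5594} \approx 22.598$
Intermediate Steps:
$u = \frac{121127}{5594}$ ($u = \left(-242254\right) \left(- \frac{1}{11188}\right) = \frac{121127}{5594} \approx 21.653$)
$\sqrt{f{\left(489,166 \right)} + u} = \sqrt{489 + \frac{121127}{5594}} = \sqrt{\frac{2856593}{5594}} = \frac{19 \sqrt{44265322}}{5594}$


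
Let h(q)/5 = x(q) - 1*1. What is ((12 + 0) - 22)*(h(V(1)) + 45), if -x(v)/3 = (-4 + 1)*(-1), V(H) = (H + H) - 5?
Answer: 50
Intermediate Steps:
V(H) = -5 + 2*H (V(H) = 2*H - 5 = -5 + 2*H)
x(v) = -9 (x(v) = -3*(-4 + 1)*(-1) = -(-9)*(-1) = -3*3 = -9)
h(q) = -50 (h(q) = 5*(-9 - 1*1) = 5*(-9 - 1) = 5*(-10) = -50)
((12 + 0) - 22)*(h(V(1)) + 45) = ((12 + 0) - 22)*(-50 + 45) = (12 - 22)*(-5) = -10*(-5) = 50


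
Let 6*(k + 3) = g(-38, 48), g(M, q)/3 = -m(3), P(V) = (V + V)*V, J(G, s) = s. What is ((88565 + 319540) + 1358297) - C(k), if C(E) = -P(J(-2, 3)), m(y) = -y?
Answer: 1766420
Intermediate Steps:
P(V) = 2*V**2 (P(V) = (2*V)*V = 2*V**2)
g(M, q) = 9 (g(M, q) = 3*(-(-1)*3) = 3*(-1*(-3)) = 3*3 = 9)
k = -3/2 (k = -3 + (1/6)*9 = -3 + 3/2 = -3/2 ≈ -1.5000)
C(E) = -18 (C(E) = -2*3**2 = -2*9 = -1*18 = -18)
((88565 + 319540) + 1358297) - C(k) = ((88565 + 319540) + 1358297) - 1*(-18) = (408105 + 1358297) + 18 = 1766402 + 18 = 1766420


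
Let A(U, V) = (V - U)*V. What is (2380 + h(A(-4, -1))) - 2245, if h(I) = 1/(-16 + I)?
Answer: 2564/19 ≈ 134.95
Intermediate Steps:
A(U, V) = V*(V - U)
(2380 + h(A(-4, -1))) - 2245 = (2380 + 1/(-16 - (-1 - 1*(-4)))) - 2245 = (2380 + 1/(-16 - (-1 + 4))) - 2245 = (2380 + 1/(-16 - 1*3)) - 2245 = (2380 + 1/(-16 - 3)) - 2245 = (2380 + 1/(-19)) - 2245 = (2380 - 1/19) - 2245 = 45219/19 - 2245 = 2564/19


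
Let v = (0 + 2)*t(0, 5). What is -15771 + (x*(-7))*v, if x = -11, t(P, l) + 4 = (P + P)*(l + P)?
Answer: -16387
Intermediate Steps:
t(P, l) = -4 + 2*P*(P + l) (t(P, l) = -4 + (P + P)*(l + P) = -4 + (2*P)*(P + l) = -4 + 2*P*(P + l))
v = -8 (v = (0 + 2)*(-4 + 2*0² + 2*0*5) = 2*(-4 + 2*0 + 0) = 2*(-4 + 0 + 0) = 2*(-4) = -8)
-15771 + (x*(-7))*v = -15771 - 11*(-7)*(-8) = -15771 + 77*(-8) = -15771 - 616 = -16387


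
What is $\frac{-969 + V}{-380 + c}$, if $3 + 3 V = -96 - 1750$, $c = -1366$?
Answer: $\frac{2378}{2619} \approx 0.90798$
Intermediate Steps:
$V = - \frac{1849}{3}$ ($V = -1 + \frac{-96 - 1750}{3} = -1 + \frac{1}{3} \left(-1846\right) = -1 - \frac{1846}{3} = - \frac{1849}{3} \approx -616.33$)
$\frac{-969 + V}{-380 + c} = \frac{-969 - \frac{1849}{3}}{-380 - 1366} = - \frac{4756}{3 \left(-1746\right)} = \left(- \frac{4756}{3}\right) \left(- \frac{1}{1746}\right) = \frac{2378}{2619}$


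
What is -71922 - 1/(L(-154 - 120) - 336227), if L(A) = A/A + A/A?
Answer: -24181974449/336225 ≈ -71922.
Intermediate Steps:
L(A) = 2 (L(A) = 1 + 1 = 2)
-71922 - 1/(L(-154 - 120) - 336227) = -71922 - 1/(2 - 336227) = -71922 - 1/(-336225) = -71922 - 1*(-1/336225) = -71922 + 1/336225 = -24181974449/336225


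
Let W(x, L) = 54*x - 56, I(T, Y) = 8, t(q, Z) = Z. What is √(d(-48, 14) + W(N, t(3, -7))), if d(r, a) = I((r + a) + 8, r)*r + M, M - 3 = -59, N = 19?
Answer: √530 ≈ 23.022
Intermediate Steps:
M = -56 (M = 3 - 59 = -56)
W(x, L) = -56 + 54*x
d(r, a) = -56 + 8*r (d(r, a) = 8*r - 56 = -56 + 8*r)
√(d(-48, 14) + W(N, t(3, -7))) = √((-56 + 8*(-48)) + (-56 + 54*19)) = √((-56 - 384) + (-56 + 1026)) = √(-440 + 970) = √530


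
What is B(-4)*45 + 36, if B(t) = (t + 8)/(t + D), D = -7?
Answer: 216/11 ≈ 19.636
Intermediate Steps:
B(t) = (8 + t)/(-7 + t) (B(t) = (t + 8)/(t - 7) = (8 + t)/(-7 + t))
B(-4)*45 + 36 = ((8 - 4)/(-7 - 4))*45 + 36 = (4/(-11))*45 + 36 = -1/11*4*45 + 36 = -4/11*45 + 36 = -180/11 + 36 = 216/11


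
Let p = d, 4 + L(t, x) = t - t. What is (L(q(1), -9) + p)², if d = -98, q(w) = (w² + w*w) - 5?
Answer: 10404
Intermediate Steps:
q(w) = -5 + 2*w² (q(w) = (w² + w²) - 5 = 2*w² - 5 = -5 + 2*w²)
L(t, x) = -4 (L(t, x) = -4 + (t - t) = -4 + 0 = -4)
p = -98
(L(q(1), -9) + p)² = (-4 - 98)² = (-102)² = 10404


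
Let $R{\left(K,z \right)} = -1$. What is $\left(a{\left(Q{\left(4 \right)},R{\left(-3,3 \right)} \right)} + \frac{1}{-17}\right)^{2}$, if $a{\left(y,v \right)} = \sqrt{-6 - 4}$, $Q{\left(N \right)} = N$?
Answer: $\frac{\left(-1 + 17 i \sqrt{10}\right)^{2}}{289} \approx -9.9965 - 0.37203 i$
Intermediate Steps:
$a{\left(y,v \right)} = i \sqrt{10}$ ($a{\left(y,v \right)} = \sqrt{-10} = i \sqrt{10}$)
$\left(a{\left(Q{\left(4 \right)},R{\left(-3,3 \right)} \right)} + \frac{1}{-17}\right)^{2} = \left(i \sqrt{10} + \frac{1}{-17}\right)^{2} = \left(i \sqrt{10} - \frac{1}{17}\right)^{2} = \left(- \frac{1}{17} + i \sqrt{10}\right)^{2}$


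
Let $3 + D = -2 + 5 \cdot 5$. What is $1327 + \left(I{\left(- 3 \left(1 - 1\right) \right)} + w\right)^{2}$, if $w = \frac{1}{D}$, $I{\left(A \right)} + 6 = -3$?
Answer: $\frac{562841}{400} \approx 1407.1$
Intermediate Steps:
$I{\left(A \right)} = -9$ ($I{\left(A \right)} = -6 - 3 = -9$)
$D = 20$ ($D = -3 + \left(-2 + 5 \cdot 5\right) = -3 + \left(-2 + 25\right) = -3 + 23 = 20$)
$w = \frac{1}{20} \approx 0.05$
$1327 + \left(I{\left(- 3 \left(1 - 1\right) \right)} + w\right)^{2} = 1327 + \left(-9 + \frac{1}{20}\right)^{2} = 1327 + \left(- \frac{179}{20}\right)^{2} = 1327 + \frac{32041}{400} = \frac{562841}{400}$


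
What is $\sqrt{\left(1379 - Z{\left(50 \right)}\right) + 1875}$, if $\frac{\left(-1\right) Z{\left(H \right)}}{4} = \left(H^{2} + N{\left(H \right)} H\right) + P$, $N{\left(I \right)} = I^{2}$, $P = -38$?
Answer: $\sqrt{513102} \approx 716.31$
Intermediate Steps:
$Z{\left(H \right)} = 152 - 4 H^{2} - 4 H^{3}$ ($Z{\left(H \right)} = - 4 \left(\left(H^{2} + H^{2} H\right) - 38\right) = - 4 \left(\left(H^{2} + H^{3}\right) - 38\right) = - 4 \left(-38 + H^{2} + H^{3}\right) = 152 - 4 H^{2} - 4 H^{3}$)
$\sqrt{\left(1379 - Z{\left(50 \right)}\right) + 1875} = \sqrt{\left(1379 - \left(152 - 4 \cdot 50^{2} - 4 \cdot 50^{3}\right)\right) + 1875} = \sqrt{\left(1379 - \left(152 - 10000 - 500000\right)\right) + 1875} = \sqrt{\left(1379 - -509848\right) + 1875} = \sqrt{\left(1379 + 509848\right) + 1875} = \sqrt{511227 + 1875} = \sqrt{513102}$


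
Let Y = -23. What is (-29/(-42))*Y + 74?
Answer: 2441/42 ≈ 58.119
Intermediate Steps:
(-29/(-42))*Y + 74 = -29/(-42)*(-23) + 74 = -29*(-1/42)*(-23) + 74 = (29/42)*(-23) + 74 = -667/42 + 74 = 2441/42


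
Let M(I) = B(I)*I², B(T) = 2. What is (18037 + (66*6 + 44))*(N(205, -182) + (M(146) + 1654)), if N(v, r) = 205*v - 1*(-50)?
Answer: 1595692197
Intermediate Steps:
N(v, r) = 50 + 205*v (N(v, r) = 205*v + 50 = 50 + 205*v)
M(I) = 2*I²
(18037 + (66*6 + 44))*(N(205, -182) + (M(146) + 1654)) = (18037 + (66*6 + 44))*((50 + 205*205) + (2*146² + 1654)) = (18037 + (396 + 44))*((50 + 42025) + (2*21316 + 1654)) = (18037 + 440)*(42075 + (42632 + 1654)) = 18477*(42075 + 44286) = 18477*86361 = 1595692197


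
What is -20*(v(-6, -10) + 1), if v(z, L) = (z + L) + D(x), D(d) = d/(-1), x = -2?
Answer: 260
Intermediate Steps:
D(d) = -d (D(d) = d*(-1) = -d)
v(z, L) = 2 + L + z (v(z, L) = (z + L) - 1*(-2) = (L + z) + 2 = 2 + L + z)
-20*(v(-6, -10) + 1) = -20*((2 - 10 - 6) + 1) = -20*(-14 + 1) = -20*(-13) = 260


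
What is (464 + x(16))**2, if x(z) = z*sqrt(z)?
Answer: 278784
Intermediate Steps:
x(z) = z**(3/2)
(464 + x(16))**2 = (464 + 16**(3/2))**2 = (464 + 64)**2 = 528**2 = 278784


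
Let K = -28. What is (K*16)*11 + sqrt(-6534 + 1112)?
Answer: -4928 + I*sqrt(5422) ≈ -4928.0 + 73.634*I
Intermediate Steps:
(K*16)*11 + sqrt(-6534 + 1112) = -28*16*11 + sqrt(-6534 + 1112) = -448*11 + sqrt(-5422) = -4928 + I*sqrt(5422)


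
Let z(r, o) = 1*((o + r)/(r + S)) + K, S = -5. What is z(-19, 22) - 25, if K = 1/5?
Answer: -997/40 ≈ -24.925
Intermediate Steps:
K = 1/5 (K = 1*(1/5) = 1/5 ≈ 0.20000)
z(r, o) = 1/5 + (o + r)/(-5 + r) (z(r, o) = 1*((o + r)/(r - 5)) + 1/5 = 1*((o + r)/(-5 + r)) + 1/5 = (o + r)/(-5 + r) + 1/5 = 1/5 + (o + r)/(-5 + r))
z(-19, 22) - 25 = (-1 + 22 + (6/5)*(-19))/(-5 - 19) - 25 = (-1 + 22 - 114/5)/(-24) - 25 = -1/24*(-9/5) - 25 = 3/40 - 25 = -997/40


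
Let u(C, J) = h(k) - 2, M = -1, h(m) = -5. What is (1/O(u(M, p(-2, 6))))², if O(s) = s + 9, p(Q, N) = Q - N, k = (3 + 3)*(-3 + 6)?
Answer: ¼ ≈ 0.25000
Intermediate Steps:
k = 18 (k = 6*3 = 18)
u(C, J) = -7 (u(C, J) = -5 - 2 = -7)
O(s) = 9 + s
(1/O(u(M, p(-2, 6))))² = (1/(9 - 7))² = (1/2)² = (½)² = ¼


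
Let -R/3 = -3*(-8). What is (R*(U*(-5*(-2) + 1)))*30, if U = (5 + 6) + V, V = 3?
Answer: -332640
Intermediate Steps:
U = 14 (U = (5 + 6) + 3 = 11 + 3 = 14)
R = -72 (R = -(-9)*(-8) = -3*24 = -72)
(R*(U*(-5*(-2) + 1)))*30 = -1008*(-5*(-2) + 1)*30 = -1008*(10 + 1)*30 = -1008*11*30 = -72*154*30 = -11088*30 = -332640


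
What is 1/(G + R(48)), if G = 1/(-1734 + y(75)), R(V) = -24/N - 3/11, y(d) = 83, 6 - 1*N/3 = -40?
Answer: -417703/186816 ≈ -2.2359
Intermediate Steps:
N = 138 (N = 18 - 3*(-40) = 18 + 120 = 138)
R(V) = -113/253 (R(V) = -24/138 - 3/11 = -24*1/138 - 3*1/11 = -4/23 - 3/11 = -113/253)
G = -1/1651 (G = 1/(-1734 + 83) = 1/(-1651) = -1/1651 ≈ -0.00060569)
1/(G + R(48)) = 1/(-1/1651 - 113/253) = 1/(-186816/417703) = -417703/186816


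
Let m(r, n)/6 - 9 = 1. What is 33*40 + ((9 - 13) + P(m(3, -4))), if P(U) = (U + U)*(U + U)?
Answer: 15716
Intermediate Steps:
m(r, n) = 60 (m(r, n) = 54 + 6*1 = 54 + 6 = 60)
P(U) = 4*U**2 (P(U) = (2*U)*(2*U) = 4*U**2)
33*40 + ((9 - 13) + P(m(3, -4))) = 33*40 + ((9 - 13) + 4*60**2) = 1320 + (-4 + 4*3600) = 1320 + (-4 + 14400) = 1320 + 14396 = 15716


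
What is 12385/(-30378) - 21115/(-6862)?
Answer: 139111400/52113459 ≈ 2.6694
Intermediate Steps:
12385/(-30378) - 21115/(-6862) = 12385*(-1/30378) - 21115*(-1/6862) = -12385/30378 + 21115/6862 = 139111400/52113459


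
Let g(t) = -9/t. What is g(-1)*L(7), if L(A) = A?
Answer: 63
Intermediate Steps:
g(-1)*L(7) = -9/(-1)*7 = -9*(-1)*7 = 9*7 = 63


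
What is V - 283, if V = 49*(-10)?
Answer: -773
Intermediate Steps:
V = -490
V - 283 = -490 - 283 = -773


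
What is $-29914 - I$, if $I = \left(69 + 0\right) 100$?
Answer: $-36814$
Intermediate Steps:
$I = 6900$ ($I = 69 \cdot 100 = 6900$)
$-29914 - I = -29914 - 6900 = -36814$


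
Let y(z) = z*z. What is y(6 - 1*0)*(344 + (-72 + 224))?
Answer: 17856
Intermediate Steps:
y(z) = z²
y(6 - 1*0)*(344 + (-72 + 224)) = (6 - 1*0)²*(344 + (-72 + 224)) = (6 + 0)²*(344 + 152) = 6²*496 = 36*496 = 17856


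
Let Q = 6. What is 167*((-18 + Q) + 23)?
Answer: 1837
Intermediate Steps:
167*((-18 + Q) + 23) = 167*((-18 + 6) + 23) = 167*(-12 + 23) = 167*11 = 1837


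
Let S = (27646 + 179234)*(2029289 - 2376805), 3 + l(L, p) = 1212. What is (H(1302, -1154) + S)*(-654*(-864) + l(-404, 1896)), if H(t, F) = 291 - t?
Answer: -40711118816945115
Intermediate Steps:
l(L, p) = 1209 (l(L, p) = -3 + 1212 = 1209)
S = -71894110080 (S = 206880*(-347516) = -71894110080)
(H(1302, -1154) + S)*(-654*(-864) + l(-404, 1896)) = ((291 - 1*1302) - 71894110080)*(-654*(-864) + 1209) = ((291 - 1302) - 71894110080)*(565056 + 1209) = (-1011 - 71894110080)*566265 = -71894111091*566265 = -40711118816945115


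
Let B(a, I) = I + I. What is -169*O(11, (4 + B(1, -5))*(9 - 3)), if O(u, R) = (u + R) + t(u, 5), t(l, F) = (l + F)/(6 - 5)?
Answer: 1521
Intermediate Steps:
B(a, I) = 2*I
t(l, F) = F + l (t(l, F) = (F + l)/1 = (F + l)*1 = F + l)
O(u, R) = 5 + R + 2*u (O(u, R) = (u + R) + (5 + u) = (R + u) + (5 + u) = 5 + R + 2*u)
-169*O(11, (4 + B(1, -5))*(9 - 3)) = -169*(5 + (4 + 2*(-5))*(9 - 3) + 2*11) = -169*(5 + (4 - 10)*6 + 22) = -169*(5 - 6*6 + 22) = -169*(5 - 36 + 22) = -169*(-9) = 1521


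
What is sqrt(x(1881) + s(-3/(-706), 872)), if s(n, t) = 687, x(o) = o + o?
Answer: sqrt(4449) ≈ 66.701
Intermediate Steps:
x(o) = 2*o
sqrt(x(1881) + s(-3/(-706), 872)) = sqrt(2*1881 + 687) = sqrt(3762 + 687) = sqrt(4449)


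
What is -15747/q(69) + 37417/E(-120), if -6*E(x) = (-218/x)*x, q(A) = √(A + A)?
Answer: 112251/109 - 5249*√138/46 ≈ -310.65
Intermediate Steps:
q(A) = √2*√A (q(A) = √(2*A) = √2*√A)
E(x) = 109/3 (E(x) = -(-218/x)*x/6 = -⅙*(-218) = 109/3)
-15747/q(69) + 37417/E(-120) = -15747*√138/138 + 37417/(109/3) = -15747*√138/138 + 37417*(3/109) = -5249*√138/46 + 112251/109 = 112251/109 - 5249*√138/46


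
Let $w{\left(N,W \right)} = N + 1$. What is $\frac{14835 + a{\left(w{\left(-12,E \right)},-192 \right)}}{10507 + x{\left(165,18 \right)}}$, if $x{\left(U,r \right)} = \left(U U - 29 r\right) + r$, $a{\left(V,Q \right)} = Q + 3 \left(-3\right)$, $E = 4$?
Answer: $\frac{7317}{18614} \approx 0.39309$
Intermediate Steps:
$w{\left(N,W \right)} = 1 + N$
$a{\left(V,Q \right)} = -9 + Q$ ($a{\left(V,Q \right)} = Q - 9 = -9 + Q$)
$x{\left(U,r \right)} = U^{2} - 28 r$ ($x{\left(U,r \right)} = \left(U^{2} - 29 r\right) + r = U^{2} - 28 r$)
$\frac{14835 + a{\left(w{\left(-12,E \right)},-192 \right)}}{10507 + x{\left(165,18 \right)}} = \frac{14835 - 201}{10507 + \left(165^{2} - 504\right)} = \frac{14835 - 201}{10507 + \left(27225 - 504\right)} = \frac{14634}{10507 + 26721} = \frac{14634}{37228} = 14634 \cdot \frac{1}{37228} = \frac{7317}{18614}$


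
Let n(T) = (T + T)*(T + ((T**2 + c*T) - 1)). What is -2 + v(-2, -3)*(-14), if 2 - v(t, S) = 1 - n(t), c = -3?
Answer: 376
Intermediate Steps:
n(T) = 2*T*(-1 + T**2 - 2*T) (n(T) = (T + T)*(T + ((T**2 - 3*T) - 1)) = (2*T)*(T + (-1 + T**2 - 3*T)) = (2*T)*(-1 + T**2 - 2*T) = 2*T*(-1 + T**2 - 2*T))
v(t, S) = 1 + 2*t*(-1 + t**2 - 2*t) (v(t, S) = 2 - (1 - 2*t*(-1 + t**2 - 2*t)) = 2 + (-1 + 2*t*(-1 + t**2 - 2*t)) = 1 + 2*t*(-1 + t**2 - 2*t))
-2 + v(-2, -3)*(-14) = -2 + (1 + 2*(-2)*(-1 + (-2)**2 - 2*(-2)))*(-14) = -2 + (1 + 2*(-2)*(-1 + 4 + 4))*(-14) = -2 + (1 + 2*(-2)*7)*(-14) = -2 + (1 - 28)*(-14) = -2 - 27*(-14) = -2 + 378 = 376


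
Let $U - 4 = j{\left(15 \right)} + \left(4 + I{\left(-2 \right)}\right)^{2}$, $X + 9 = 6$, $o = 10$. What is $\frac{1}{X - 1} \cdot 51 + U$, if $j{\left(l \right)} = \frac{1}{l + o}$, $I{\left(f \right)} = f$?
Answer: $- \frac{471}{100} \approx -4.71$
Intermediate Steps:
$j{\left(l \right)} = \frac{1}{10 + l}$ ($j{\left(l \right)} = \frac{1}{l + 10} = \frac{1}{10 + l}$)
$X = -3$ ($X = -9 + 6 = -3$)
$U = \frac{201}{25}$ ($U = 4 + \left(\frac{1}{10 + 15} + \left(4 - 2\right)^{2}\right) = 4 + \left(\frac{1}{25} + 2^{2}\right) = 4 + \left(\frac{1}{25} + 4\right) = 4 + \frac{101}{25} = \frac{201}{25} \approx 8.04$)
$\frac{1}{X - 1} \cdot 51 + U = \frac{1}{-3 - 1} \cdot 51 + \frac{201}{25} = \frac{1}{-4} \cdot 51 + \frac{201}{25} = \left(- \frac{1}{4}\right) 51 + \frac{201}{25} = - \frac{51}{4} + \frac{201}{25} = - \frac{471}{100}$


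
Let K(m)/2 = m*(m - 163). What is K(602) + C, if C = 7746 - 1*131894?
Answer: 404408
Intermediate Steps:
K(m) = 2*m*(-163 + m) (K(m) = 2*(m*(m - 163)) = 2*(m*(-163 + m)) = 2*m*(-163 + m))
C = -124148 (C = 7746 - 131894 = -124148)
K(602) + C = 2*602*(-163 + 602) - 124148 = 2*602*439 - 124148 = 528556 - 124148 = 404408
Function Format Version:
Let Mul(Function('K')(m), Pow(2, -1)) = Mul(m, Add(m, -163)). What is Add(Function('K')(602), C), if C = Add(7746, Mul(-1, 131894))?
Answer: 404408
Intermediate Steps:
Function('K')(m) = Mul(2, m, Add(-163, m)) (Function('K')(m) = Mul(2, Mul(m, Add(m, -163))) = Mul(2, Mul(m, Add(-163, m))) = Mul(2, m, Add(-163, m)))
C = -124148 (C = Add(7746, -131894) = -124148)
Add(Function('K')(602), C) = Add(Mul(2, 602, Add(-163, 602)), -124148) = Add(Mul(2, 602, 439), -124148) = Add(528556, -124148) = 404408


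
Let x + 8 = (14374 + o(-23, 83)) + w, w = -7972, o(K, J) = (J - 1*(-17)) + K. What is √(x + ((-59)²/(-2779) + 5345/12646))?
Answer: √7990963442191605862/35143234 ≈ 80.437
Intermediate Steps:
o(K, J) = 17 + J + K (o(K, J) = (J + 17) + K = (17 + J) + K = 17 + J + K)
x = 6471 (x = -8 + ((14374 + (17 + 83 - 23)) - 7972) = -8 + ((14374 + 77) - 7972) = -8 + (14451 - 7972) = -8 + 6479 = 6471)
√(x + ((-59)²/(-2779) + 5345/12646)) = √(6471 + ((-59)²/(-2779) + 5345/12646)) = √(6471 + (3481*(-1/2779) + 5345*(1/12646))) = √(6471 + (-3481/2779 + 5345/12646)) = √(6471 - 29166971/35143234) = √(227382700243/35143234) = √7990963442191605862/35143234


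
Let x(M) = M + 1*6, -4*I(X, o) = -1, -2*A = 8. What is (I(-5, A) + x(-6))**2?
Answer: 1/16 ≈ 0.062500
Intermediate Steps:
A = -4 (A = -1/2*8 = -4)
I(X, o) = 1/4 (I(X, o) = -1/4*(-1) = 1/4)
x(M) = 6 + M (x(M) = M + 6 = 6 + M)
(I(-5, A) + x(-6))**2 = (1/4 + (6 - 6))**2 = (1/4 + 0)**2 = (1/4)**2 = 1/16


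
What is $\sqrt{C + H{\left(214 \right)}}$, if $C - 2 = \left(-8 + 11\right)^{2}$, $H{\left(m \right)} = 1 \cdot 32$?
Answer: $\sqrt{43} \approx 6.5574$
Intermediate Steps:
$H{\left(m \right)} = 32$
$C = 11$ ($C = 2 + \left(-8 + 11\right)^{2} = 2 + 3^{2} = 2 + 9 = 11$)
$\sqrt{C + H{\left(214 \right)}} = \sqrt{11 + 32} = \sqrt{43}$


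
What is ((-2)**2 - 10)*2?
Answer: -12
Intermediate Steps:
((-2)**2 - 10)*2 = (4 - 10)*2 = -6*2 = -12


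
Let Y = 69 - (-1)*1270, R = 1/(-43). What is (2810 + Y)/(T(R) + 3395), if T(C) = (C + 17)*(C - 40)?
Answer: 2557167/1673675 ≈ 1.5279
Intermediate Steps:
R = -1/43 ≈ -0.023256
T(C) = (-40 + C)*(17 + C) (T(C) = (17 + C)*(-40 + C) = (-40 + C)*(17 + C))
Y = 1339 (Y = 69 - 1*(-1270) = 69 + 1270 = 1339)
(2810 + Y)/(T(R) + 3395) = (2810 + 1339)/((-680 + (-1/43)**2 - 23*(-1/43)) + 3395) = 4149/((-680 + 1/1849 + 23/43) + 3395) = 4149/(-1256330/1849 + 3395) = 4149/(5021025/1849) = 4149*(1849/5021025) = 2557167/1673675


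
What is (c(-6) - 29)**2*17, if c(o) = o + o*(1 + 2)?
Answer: 47753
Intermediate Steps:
c(o) = 4*o (c(o) = o + o*3 = o + 3*o = 4*o)
(c(-6) - 29)**2*17 = (4*(-6) - 29)**2*17 = (-24 - 29)**2*17 = (-53)**2*17 = 2809*17 = 47753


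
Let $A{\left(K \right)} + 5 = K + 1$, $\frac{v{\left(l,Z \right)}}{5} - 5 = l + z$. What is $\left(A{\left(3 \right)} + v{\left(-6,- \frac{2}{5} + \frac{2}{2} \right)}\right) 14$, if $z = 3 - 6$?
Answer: $-294$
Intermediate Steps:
$z = -3$
$v{\left(l,Z \right)} = 10 + 5 l$ ($v{\left(l,Z \right)} = 25 + 5 \left(l - 3\right) = 25 + 5 \left(-3 + l\right) = 25 + \left(-15 + 5 l\right) = 10 + 5 l$)
$A{\left(K \right)} = -4 + K$ ($A{\left(K \right)} = -5 + \left(K + 1\right) = -5 + \left(1 + K\right) = -4 + K$)
$\left(A{\left(3 \right)} + v{\left(-6,- \frac{2}{5} + \frac{2}{2} \right)}\right) 14 = \left(\left(-4 + 3\right) + \left(10 + 5 \left(-6\right)\right)\right) 14 = \left(-1 + \left(10 - 30\right)\right) 14 = \left(-1 - 20\right) 14 = \left(-21\right) 14 = -294$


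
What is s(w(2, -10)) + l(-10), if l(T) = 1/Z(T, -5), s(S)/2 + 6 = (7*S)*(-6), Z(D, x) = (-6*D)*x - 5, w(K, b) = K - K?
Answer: -3661/305 ≈ -12.003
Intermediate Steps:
w(K, b) = 0
Z(D, x) = -5 - 6*D*x (Z(D, x) = -6*D*x - 5 = -5 - 6*D*x)
s(S) = -12 - 84*S (s(S) = -12 + 2*((7*S)*(-6)) = -12 + 2*(-42*S) = -12 - 84*S)
l(T) = 1/(-5 + 30*T) (l(T) = 1/(-5 - 6*T*(-5)) = 1/(-5 + 30*T))
s(w(2, -10)) + l(-10) = (-12 - 84*0) + 1/(5*(-1 + 6*(-10))) = (-12 + 0) + 1/(5*(-1 - 60)) = -12 + (⅕)/(-61) = -12 + (⅕)*(-1/61) = -12 - 1/305 = -3661/305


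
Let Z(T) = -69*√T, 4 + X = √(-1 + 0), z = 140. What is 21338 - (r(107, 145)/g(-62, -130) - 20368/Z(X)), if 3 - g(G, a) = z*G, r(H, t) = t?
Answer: 185277709/8683 - 20368/(69*√(-4 + I)) ≈ 21320.0 + 144.28*I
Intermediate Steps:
X = -4 + I (X = -4 + √(-1 + 0) = -4 + √(-1) = -4 + I ≈ -4.0 + 1.0*I)
g(G, a) = 3 - 140*G
21338 - (r(107, 145)/g(-62, -130) - 20368/Z(X)) = 21338 - (145/(3 - 140*(-62)) - 20368*(-1/(69*√(-4 + I)))) = 21338 - (145/(3 + 8680) - (-20368)/(69*√(-4 + I))) = 21338 - (145/8683 + 20368/(69*√(-4 + I))) = 21338 + (-145/8683 - 20368/(69*√(-4 + I))) = 185277709/8683 - 20368/(69*√(-4 + I))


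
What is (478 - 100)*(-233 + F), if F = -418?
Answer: -246078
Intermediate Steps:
(478 - 100)*(-233 + F) = (478 - 100)*(-233 - 418) = 378*(-651) = -246078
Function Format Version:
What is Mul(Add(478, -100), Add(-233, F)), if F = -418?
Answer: -246078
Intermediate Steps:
Mul(Add(478, -100), Add(-233, F)) = Mul(Add(478, -100), Add(-233, -418)) = Mul(378, -651) = -246078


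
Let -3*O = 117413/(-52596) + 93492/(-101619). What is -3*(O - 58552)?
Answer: 14901921760655/84837348 ≈ 1.7565e+5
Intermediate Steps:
O = 267439633/254512044 (O = -(117413/(-52596) + 93492/(-101619))/3 = -(117413*(-1/52596) + 93492*(-1/101619))/3 = -(-117413/52596 - 1484/1613)/3 = -⅓*(-267439633/84837348) = 267439633/254512044 ≈ 1.0508)
-3*(O - 58552) = -3*(267439633/254512044 - 58552) = -3*(-14901921760655/254512044) = 14901921760655/84837348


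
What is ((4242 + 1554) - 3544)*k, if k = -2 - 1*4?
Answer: -13512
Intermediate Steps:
k = -6 (k = -2 - 4 = -6)
((4242 + 1554) - 3544)*k = ((4242 + 1554) - 3544)*(-6) = (5796 - 3544)*(-6) = 2252*(-6) = -13512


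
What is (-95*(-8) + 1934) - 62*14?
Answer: 1826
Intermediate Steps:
(-95*(-8) + 1934) - 62*14 = (760 + 1934) - 868 = 2694 - 868 = 1826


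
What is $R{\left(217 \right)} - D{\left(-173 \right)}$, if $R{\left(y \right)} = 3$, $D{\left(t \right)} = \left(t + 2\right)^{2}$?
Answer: $-29238$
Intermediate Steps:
$D{\left(t \right)} = \left(2 + t\right)^{2}$
$R{\left(217 \right)} - D{\left(-173 \right)} = 3 - \left(2 - 173\right)^{2} = 3 - \left(-171\right)^{2} = 3 - 29241 = -29238$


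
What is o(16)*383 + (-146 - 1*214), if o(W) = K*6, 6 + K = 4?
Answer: -4956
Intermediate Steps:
K = -2 (K = -6 + 4 = -2)
o(W) = -12 (o(W) = -2*6 = -12)
o(16)*383 + (-146 - 1*214) = -12*383 + (-146 - 1*214) = -4596 + (-146 - 214) = -4596 - 360 = -4956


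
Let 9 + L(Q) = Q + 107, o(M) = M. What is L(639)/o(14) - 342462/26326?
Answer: 7303897/184282 ≈ 39.634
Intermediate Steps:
L(Q) = 98 + Q (L(Q) = -9 + (Q + 107) = -9 + (107 + Q) = 98 + Q)
L(639)/o(14) - 342462/26326 = (98 + 639)/14 - 342462/26326 = 737*(1/14) - 342462*1/26326 = 737/14 - 171231/13163 = 7303897/184282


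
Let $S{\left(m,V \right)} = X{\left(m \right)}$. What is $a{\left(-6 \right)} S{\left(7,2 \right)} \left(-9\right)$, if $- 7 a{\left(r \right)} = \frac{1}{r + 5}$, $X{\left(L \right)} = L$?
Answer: $-9$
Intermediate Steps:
$a{\left(r \right)} = - \frac{1}{7 \left(5 + r\right)}$ ($a{\left(r \right)} = - \frac{1}{7 \left(r + 5\right)} = - \frac{1}{7 \left(5 + r\right)}$)
$S{\left(m,V \right)} = m$
$a{\left(-6 \right)} S{\left(7,2 \right)} \left(-9\right) = - \frac{1}{35 + 7 \left(-6\right)} 7 \left(-9\right) = - \frac{1}{35 - 42} \cdot 7 \left(-9\right) = - \frac{1}{-7} \cdot 7 \left(-9\right) = \left(-1\right) \left(- \frac{1}{7}\right) 7 \left(-9\right) = \frac{1}{7} \cdot 7 \left(-9\right) = 1 \left(-9\right) = -9$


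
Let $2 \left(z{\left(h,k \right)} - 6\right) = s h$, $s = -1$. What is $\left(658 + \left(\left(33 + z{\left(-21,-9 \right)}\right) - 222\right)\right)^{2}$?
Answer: $\frac{942841}{4} \approx 2.3571 \cdot 10^{5}$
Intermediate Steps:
$z{\left(h,k \right)} = 6 - \frac{h}{2}$ ($z{\left(h,k \right)} = 6 + \frac{\left(-1\right) h}{2} = 6 - \frac{h}{2}$)
$\left(658 + \left(\left(33 + z{\left(-21,-9 \right)}\right) - 222\right)\right)^{2} = \left(658 + \left(\left(33 + \left(6 - - \frac{21}{2}\right)\right) - 222\right)\right)^{2} = \left(658 + \left(\left(33 + \left(6 + \frac{21}{2}\right)\right) - 222\right)\right)^{2} = \left(658 + \left(\left(33 + \frac{33}{2}\right) - 222\right)\right)^{2} = \left(658 + \left(\frac{99}{2} - 222\right)\right)^{2} = \left(658 - \frac{345}{2}\right)^{2} = \left(\frac{971}{2}\right)^{2} = \frac{942841}{4}$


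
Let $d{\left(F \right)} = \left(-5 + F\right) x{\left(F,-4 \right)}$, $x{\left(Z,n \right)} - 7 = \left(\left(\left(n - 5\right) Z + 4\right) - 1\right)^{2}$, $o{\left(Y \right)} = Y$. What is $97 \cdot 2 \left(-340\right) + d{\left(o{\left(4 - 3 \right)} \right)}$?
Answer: $-66132$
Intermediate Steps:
$x{\left(Z,n \right)} = 7 + \left(3 + Z \left(-5 + n\right)\right)^{2}$ ($x{\left(Z,n \right)} = 7 + \left(\left(\left(n - 5\right) Z + 4\right) - 1\right)^{2} = 7 + \left(\left(\left(-5 + n\right) Z + 4\right) - 1\right)^{2} = 7 + \left(\left(Z \left(-5 + n\right) + 4\right) - 1\right)^{2} = 7 + \left(\left(4 + Z \left(-5 + n\right)\right) - 1\right)^{2} = 7 + \left(3 + Z \left(-5 + n\right)\right)^{2}$)
$d{\left(F \right)} = \left(-5 + F\right) \left(7 + \left(3 - 9 F\right)^{2}\right)$ ($d{\left(F \right)} = \left(-5 + F\right) \left(7 + \left(3 - 5 F + F \left(-4\right)\right)^{2}\right) = \left(-5 + F\right) \left(7 + \left(3 - 5 F - 4 F\right)^{2}\right) = \left(-5 + F\right) \left(7 + \left(3 - 9 F\right)^{2}\right)$)
$97 \cdot 2 \left(-340\right) + d{\left(o{\left(4 - 3 \right)} \right)} = 97 \cdot 2 \left(-340\right) + \left(-5 + \left(4 - 3\right)\right) \left(7 + 9 \left(1 - 3 \left(4 - 3\right)\right)^{2}\right) = 194 \left(-340\right) + \left(-5 + \left(4 - 3\right)\right) \left(7 + 9 \left(1 - 3 \left(4 - 3\right)\right)^{2}\right) = -65960 + \left(-5 + 1\right) \left(7 + 9 \left(1 - 3\right)^{2}\right) = -65960 - 4 \left(7 + 9 \left(1 - 3\right)^{2}\right) = -65960 - 4 \left(7 + 9 \left(-2\right)^{2}\right) = -65960 - 4 \left(7 + 9 \cdot 4\right) = -65960 - 4 \left(7 + 36\right) = -65960 - 172 = -66132$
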